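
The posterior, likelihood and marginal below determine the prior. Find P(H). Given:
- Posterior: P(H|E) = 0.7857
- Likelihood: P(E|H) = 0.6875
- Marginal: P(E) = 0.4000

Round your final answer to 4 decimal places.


From Bayes' theorem: P(H|E) = P(E|H) × P(H) / P(E)

Rearranging for P(H):
P(H) = P(H|E) × P(E) / P(E|H)
     = 0.7857 × 0.4000 / 0.6875
     = 0.31428000 / 0.6875
     = 0.4571


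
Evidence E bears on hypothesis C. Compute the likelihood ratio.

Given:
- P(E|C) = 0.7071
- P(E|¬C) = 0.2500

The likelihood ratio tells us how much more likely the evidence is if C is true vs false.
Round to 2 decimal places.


Likelihood Ratio (LR) = P(E|C) / P(E|¬C)

LR = 0.7071 / 0.2500
   = 2.83

The evidence is 2.83 times more likely if C is true than if C is false.
Because LR exceeds 1, E is evidence for C.


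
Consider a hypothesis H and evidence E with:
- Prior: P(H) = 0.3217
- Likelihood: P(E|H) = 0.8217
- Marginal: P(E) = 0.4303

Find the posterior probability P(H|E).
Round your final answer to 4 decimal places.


Using Bayes' theorem:

P(H|E) = P(E|H) × P(H) / P(E)
       = 0.8217 × 0.3217 / 0.4303
       = 0.26434089 / 0.4303
       = 0.6143

The evidence strengthens our belief in H.
Prior: 0.3217 → Posterior: 0.6143


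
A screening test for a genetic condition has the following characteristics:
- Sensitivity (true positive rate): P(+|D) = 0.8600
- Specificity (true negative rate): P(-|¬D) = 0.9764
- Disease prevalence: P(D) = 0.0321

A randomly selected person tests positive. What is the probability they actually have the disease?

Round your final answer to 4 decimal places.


Let D = has disease, + = positive test

Given:
- P(D) = 0.0321 (prevalence)
- P(+|D) = 0.8600 (sensitivity)
- P(-|¬D) = 0.9764 (specificity)
- P(+|¬D) = 0.0236 (false positive rate = 1 - specificity)

Step 1: Find P(+)
P(+) = P(+|D)P(D) + P(+|¬D)P(¬D)
     = 0.8600 × 0.0321 + 0.0236 × 0.9679
     = 0.02760600 + 0.02284244
     = 0.05044844

Step 2: Apply Bayes' theorem for P(D|+)
P(D|+) = P(+|D)P(D) / P(+)
       = 0.02760600 / 0.05044844
       = 0.5472


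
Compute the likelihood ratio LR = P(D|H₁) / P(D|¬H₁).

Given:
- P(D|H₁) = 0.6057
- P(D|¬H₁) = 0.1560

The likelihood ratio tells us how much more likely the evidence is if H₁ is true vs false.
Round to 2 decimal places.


Likelihood Ratio (LR) = P(D|H₁) / P(D|¬H₁)

LR = 0.6057 / 0.1560
   = 3.88

The evidence is 3.88 times more likely if H₁ is true than if H₁ is false.
Because LR exceeds 1, D is evidence for H₁.


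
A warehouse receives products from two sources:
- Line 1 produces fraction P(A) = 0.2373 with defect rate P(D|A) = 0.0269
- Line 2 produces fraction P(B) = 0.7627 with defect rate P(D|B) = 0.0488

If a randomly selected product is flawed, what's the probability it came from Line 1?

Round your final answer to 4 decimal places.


Let A = from Line 1, D = flawed

Given:
- P(A) = 0.2373, P(B) = 0.7627
- P(D|A) = 0.0269, P(D|B) = 0.0488

Step 1: Find P(D)
P(D) = P(D|A)P(A) + P(D|B)P(B)
     = 0.0269 × 0.2373 + 0.0488 × 0.7627
     = 0.00638337 + 0.03721976
     = 0.04360313

Step 2: Apply Bayes' theorem
P(A|D) = P(D|A)P(A) / P(D)
       = 0.00638337 / 0.04360313
       = 0.1464


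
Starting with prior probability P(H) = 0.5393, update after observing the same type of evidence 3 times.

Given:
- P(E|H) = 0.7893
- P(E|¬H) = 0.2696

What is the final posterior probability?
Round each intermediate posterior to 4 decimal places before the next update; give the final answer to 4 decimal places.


Sequential Bayesian updating:

Initial prior: P(H) = 0.5393

Update 1:
  P(E) = 0.7893 × 0.5393 + 0.2696 × 0.4607 = 0.42566949 + 0.12420472 = 0.54987421
  P(H|E) = 0.42566949 / 0.54987421 = 0.7741

Update 2:
  P(E) = 0.7893 × 0.7741 + 0.2696 × 0.2259 = 0.61099713 + 0.06090264 = 0.67189977
  P(H|E) = 0.61099713 / 0.67189977 = 0.9094

Update 3:
  P(E) = 0.7893 × 0.9094 + 0.2696 × 0.0906 = 0.71778942 + 0.02442576 = 0.74221518
  P(H|E) = 0.71778942 / 0.74221518 = 0.9671

Final posterior: 0.9671


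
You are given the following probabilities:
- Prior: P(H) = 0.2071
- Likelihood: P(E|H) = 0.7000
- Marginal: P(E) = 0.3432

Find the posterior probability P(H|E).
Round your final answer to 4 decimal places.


Using Bayes' theorem:

P(H|E) = P(E|H) × P(H) / P(E)
       = 0.7000 × 0.2071 / 0.3432
       = 0.14497000 / 0.3432
       = 0.4224

The evidence strengthens our belief in H.
Prior: 0.2071 → Posterior: 0.4224


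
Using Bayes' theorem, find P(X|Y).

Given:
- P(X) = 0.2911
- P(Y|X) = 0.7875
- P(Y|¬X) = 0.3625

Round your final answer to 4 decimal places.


Bayes' theorem: P(X|Y) = P(Y|X) × P(X) / P(Y)

Step 1: Calculate P(Y) using law of total probability
P(Y) = P(Y|X)P(X) + P(Y|¬X)P(¬X)
     = 0.7875 × 0.2911 + 0.3625 × 0.7089
     = 0.22924125 + 0.25697625
     = 0.48621750

Step 2: Apply Bayes' theorem
P(X|Y) = P(Y|X) × P(X) / P(Y)
       = 0.22924125 / 0.48621750
       = 0.4715


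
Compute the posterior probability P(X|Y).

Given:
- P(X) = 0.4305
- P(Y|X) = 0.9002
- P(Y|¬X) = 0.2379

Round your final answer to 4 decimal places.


Bayes' theorem: P(X|Y) = P(Y|X) × P(X) / P(Y)

Step 1: Calculate P(Y) using law of total probability
P(Y) = P(Y|X)P(X) + P(Y|¬X)P(¬X)
     = 0.9002 × 0.4305 + 0.2379 × 0.5695
     = 0.38753610 + 0.13548405
     = 0.52302015

Step 2: Apply Bayes' theorem
P(X|Y) = P(Y|X) × P(X) / P(Y)
       = 0.38753610 / 0.52302015
       = 0.7410


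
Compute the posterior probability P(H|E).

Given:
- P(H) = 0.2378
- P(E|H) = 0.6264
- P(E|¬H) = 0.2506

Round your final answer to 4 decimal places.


Bayes' theorem: P(H|E) = P(E|H) × P(H) / P(E)

Step 1: Calculate P(E) using law of total probability
P(E) = P(E|H)P(H) + P(E|¬H)P(¬H)
     = 0.6264 × 0.2378 + 0.2506 × 0.7622
     = 0.14895792 + 0.19100732
     = 0.33996524

Step 2: Apply Bayes' theorem
P(H|E) = P(E|H) × P(H) / P(E)
       = 0.14895792 / 0.33996524
       = 0.4382


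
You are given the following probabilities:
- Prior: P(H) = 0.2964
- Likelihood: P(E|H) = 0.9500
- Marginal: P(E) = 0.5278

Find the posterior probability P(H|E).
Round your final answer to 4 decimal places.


Using Bayes' theorem:

P(H|E) = P(E|H) × P(H) / P(E)
       = 0.9500 × 0.2964 / 0.5278
       = 0.28158000 / 0.5278
       = 0.5335

The evidence strengthens our belief in H.
Prior: 0.2964 → Posterior: 0.5335


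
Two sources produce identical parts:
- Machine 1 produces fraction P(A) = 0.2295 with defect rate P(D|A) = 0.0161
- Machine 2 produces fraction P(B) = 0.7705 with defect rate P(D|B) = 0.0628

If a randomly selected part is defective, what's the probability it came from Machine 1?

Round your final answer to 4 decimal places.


Let A = from Machine 1, D = defective

Given:
- P(A) = 0.2295, P(B) = 0.7705
- P(D|A) = 0.0161, P(D|B) = 0.0628

Step 1: Find P(D)
P(D) = P(D|A)P(A) + P(D|B)P(B)
     = 0.0161 × 0.2295 + 0.0628 × 0.7705
     = 0.00369495 + 0.04838740
     = 0.05208235

Step 2: Apply Bayes' theorem
P(A|D) = P(D|A)P(A) / P(D)
       = 0.00369495 / 0.05208235
       = 0.0709


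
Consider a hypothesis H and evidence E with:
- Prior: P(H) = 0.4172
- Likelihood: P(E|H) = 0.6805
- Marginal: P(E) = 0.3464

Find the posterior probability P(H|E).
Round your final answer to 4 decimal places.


Using Bayes' theorem:

P(H|E) = P(E|H) × P(H) / P(E)
       = 0.6805 × 0.4172 / 0.3464
       = 0.28390460 / 0.3464
       = 0.8196

The evidence strengthens our belief in H.
Prior: 0.4172 → Posterior: 0.8196


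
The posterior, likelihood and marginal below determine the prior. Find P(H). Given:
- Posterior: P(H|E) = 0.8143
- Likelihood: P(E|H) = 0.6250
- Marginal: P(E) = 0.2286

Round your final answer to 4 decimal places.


From Bayes' theorem: P(H|E) = P(E|H) × P(H) / P(E)

Rearranging for P(H):
P(H) = P(H|E) × P(E) / P(E|H)
     = 0.8143 × 0.2286 / 0.6250
     = 0.18614898 / 0.6250
     = 0.2978


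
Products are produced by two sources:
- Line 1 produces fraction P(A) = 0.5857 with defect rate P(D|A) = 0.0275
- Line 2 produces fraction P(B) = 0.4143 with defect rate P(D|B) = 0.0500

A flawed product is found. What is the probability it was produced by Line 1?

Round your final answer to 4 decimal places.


Let A = from Line 1, D = flawed

Given:
- P(A) = 0.5857, P(B) = 0.4143
- P(D|A) = 0.0275, P(D|B) = 0.0500

Step 1: Find P(D)
P(D) = P(D|A)P(A) + P(D|B)P(B)
     = 0.0275 × 0.5857 + 0.0500 × 0.4143
     = 0.01610675 + 0.02071500
     = 0.03682175

Step 2: Apply Bayes' theorem
P(A|D) = P(D|A)P(A) / P(D)
       = 0.01610675 / 0.03682175
       = 0.4374


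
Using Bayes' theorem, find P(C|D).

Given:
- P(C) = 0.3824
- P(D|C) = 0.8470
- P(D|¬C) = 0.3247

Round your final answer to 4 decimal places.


Bayes' theorem: P(C|D) = P(D|C) × P(C) / P(D)

Step 1: Calculate P(D) using law of total probability
P(D) = P(D|C)P(C) + P(D|¬C)P(¬C)
     = 0.8470 × 0.3824 + 0.3247 × 0.6176
     = 0.32389280 + 0.20053472
     = 0.52442752

Step 2: Apply Bayes' theorem
P(C|D) = P(D|C) × P(C) / P(D)
       = 0.32389280 / 0.52442752
       = 0.6176


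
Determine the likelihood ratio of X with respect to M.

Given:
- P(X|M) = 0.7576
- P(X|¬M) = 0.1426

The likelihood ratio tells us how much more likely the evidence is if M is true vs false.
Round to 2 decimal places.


Likelihood Ratio (LR) = P(X|M) / P(X|¬M)

LR = 0.7576 / 0.1426
   = 5.31

The evidence is 5.31 times more likely if M is true than if M is false.
Because LR exceeds 1, X is evidence for M.


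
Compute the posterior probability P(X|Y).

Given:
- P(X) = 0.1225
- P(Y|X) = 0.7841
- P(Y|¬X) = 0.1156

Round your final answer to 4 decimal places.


Bayes' theorem: P(X|Y) = P(Y|X) × P(X) / P(Y)

Step 1: Calculate P(Y) using law of total probability
P(Y) = P(Y|X)P(X) + P(Y|¬X)P(¬X)
     = 0.7841 × 0.1225 + 0.1156 × 0.8775
     = 0.09605225 + 0.10143900
     = 0.19749125

Step 2: Apply Bayes' theorem
P(X|Y) = P(Y|X) × P(X) / P(Y)
       = 0.09605225 / 0.19749125
       = 0.4864


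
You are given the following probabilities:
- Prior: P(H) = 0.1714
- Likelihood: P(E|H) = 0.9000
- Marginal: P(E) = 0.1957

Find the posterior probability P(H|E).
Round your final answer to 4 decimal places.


Using Bayes' theorem:

P(H|E) = P(E|H) × P(H) / P(E)
       = 0.9000 × 0.1714 / 0.1957
       = 0.15426000 / 0.1957
       = 0.7882

The evidence strengthens our belief in H.
Prior: 0.1714 → Posterior: 0.7882


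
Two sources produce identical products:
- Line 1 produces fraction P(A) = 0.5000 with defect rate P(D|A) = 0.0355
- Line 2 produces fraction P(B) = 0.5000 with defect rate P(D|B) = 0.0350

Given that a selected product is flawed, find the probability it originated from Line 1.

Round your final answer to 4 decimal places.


Let A = from Line 1, D = flawed

Given:
- P(A) = 0.5000, P(B) = 0.5000
- P(D|A) = 0.0355, P(D|B) = 0.0350

Step 1: Find P(D)
P(D) = P(D|A)P(A) + P(D|B)P(B)
     = 0.0355 × 0.5000 + 0.0350 × 0.5000
     = 0.01775000 + 0.01750000
     = 0.03525000

Step 2: Apply Bayes' theorem
P(A|D) = P(D|A)P(A) / P(D)
       = 0.01775000 / 0.03525000
       = 0.5035


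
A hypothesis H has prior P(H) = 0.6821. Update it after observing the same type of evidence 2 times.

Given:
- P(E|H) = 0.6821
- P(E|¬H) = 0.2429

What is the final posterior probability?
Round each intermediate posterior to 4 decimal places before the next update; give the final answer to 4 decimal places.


Sequential Bayesian updating:

Initial prior: P(H) = 0.6821

Update 1:
  P(E) = 0.6821 × 0.6821 + 0.2429 × 0.3179 = 0.46526041 + 0.07721791 = 0.54247832
  P(H|E) = 0.46526041 / 0.54247832 = 0.8577

Update 2:
  P(E) = 0.6821 × 0.8577 + 0.2429 × 0.1423 = 0.58503717 + 0.03456467 = 0.61960184
  P(H|E) = 0.58503717 / 0.61960184 = 0.9442

Final posterior: 0.9442


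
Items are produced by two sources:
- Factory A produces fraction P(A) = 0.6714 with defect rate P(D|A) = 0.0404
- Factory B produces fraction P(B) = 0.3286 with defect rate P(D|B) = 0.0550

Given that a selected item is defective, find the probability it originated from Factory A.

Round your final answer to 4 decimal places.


Let A = from Factory A, D = defective

Given:
- P(A) = 0.6714, P(B) = 0.3286
- P(D|A) = 0.0404, P(D|B) = 0.0550

Step 1: Find P(D)
P(D) = P(D|A)P(A) + P(D|B)P(B)
     = 0.0404 × 0.6714 + 0.0550 × 0.3286
     = 0.02712456 + 0.01807300
     = 0.04519756

Step 2: Apply Bayes' theorem
P(A|D) = P(D|A)P(A) / P(D)
       = 0.02712456 / 0.04519756
       = 0.6001


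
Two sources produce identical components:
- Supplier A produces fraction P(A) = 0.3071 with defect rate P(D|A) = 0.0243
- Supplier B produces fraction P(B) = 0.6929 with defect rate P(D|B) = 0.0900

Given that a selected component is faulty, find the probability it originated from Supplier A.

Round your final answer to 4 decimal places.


Let A = from Supplier A, D = faulty

Given:
- P(A) = 0.3071, P(B) = 0.6929
- P(D|A) = 0.0243, P(D|B) = 0.0900

Step 1: Find P(D)
P(D) = P(D|A)P(A) + P(D|B)P(B)
     = 0.0243 × 0.3071 + 0.0900 × 0.6929
     = 0.00746253 + 0.06236100
     = 0.06982353

Step 2: Apply Bayes' theorem
P(A|D) = P(D|A)P(A) / P(D)
       = 0.00746253 / 0.06982353
       = 0.1069


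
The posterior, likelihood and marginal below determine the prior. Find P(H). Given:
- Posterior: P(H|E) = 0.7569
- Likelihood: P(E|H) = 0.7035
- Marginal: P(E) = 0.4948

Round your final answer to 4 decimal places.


From Bayes' theorem: P(H|E) = P(E|H) × P(H) / P(E)

Rearranging for P(H):
P(H) = P(H|E) × P(E) / P(E|H)
     = 0.7569 × 0.4948 / 0.7035
     = 0.37451412 / 0.7035
     = 0.5324


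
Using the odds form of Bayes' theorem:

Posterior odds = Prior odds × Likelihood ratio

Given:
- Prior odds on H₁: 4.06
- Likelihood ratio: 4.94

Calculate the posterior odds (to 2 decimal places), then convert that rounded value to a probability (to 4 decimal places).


Step 1: Calculate posterior odds
Posterior odds = Prior odds × LR
               = 4.06 × 4.94
               = 20.06

Step 2: Convert to probability
P(H₁|E) = Posterior odds / (1 + Posterior odds)
       = 20.06 / (1 + 20.06)
       = 20.06 / 21.06
       = 0.9525

The evidence increased P(H₁) from 0.8024 to 0.9525.


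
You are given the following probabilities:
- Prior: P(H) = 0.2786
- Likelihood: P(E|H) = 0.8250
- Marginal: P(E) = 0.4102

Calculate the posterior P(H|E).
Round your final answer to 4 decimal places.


Using Bayes' theorem:

P(H|E) = P(E|H) × P(H) / P(E)
       = 0.8250 × 0.2786 / 0.4102
       = 0.22984500 / 0.4102
       = 0.5603

The evidence strengthens our belief in H.
Prior: 0.2786 → Posterior: 0.5603


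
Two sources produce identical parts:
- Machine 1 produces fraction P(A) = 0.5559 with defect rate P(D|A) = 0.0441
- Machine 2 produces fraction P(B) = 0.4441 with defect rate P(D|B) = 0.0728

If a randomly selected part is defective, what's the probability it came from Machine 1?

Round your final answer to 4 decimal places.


Let A = from Machine 1, D = defective

Given:
- P(A) = 0.5559, P(B) = 0.4441
- P(D|A) = 0.0441, P(D|B) = 0.0728

Step 1: Find P(D)
P(D) = P(D|A)P(A) + P(D|B)P(B)
     = 0.0441 × 0.5559 + 0.0728 × 0.4441
     = 0.02451519 + 0.03233048
     = 0.05684567

Step 2: Apply Bayes' theorem
P(A|D) = P(D|A)P(A) / P(D)
       = 0.02451519 / 0.05684567
       = 0.4313


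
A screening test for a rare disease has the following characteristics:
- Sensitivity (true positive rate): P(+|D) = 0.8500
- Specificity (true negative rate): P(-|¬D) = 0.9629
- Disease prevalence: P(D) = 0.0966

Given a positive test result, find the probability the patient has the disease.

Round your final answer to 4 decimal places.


Let D = has disease, + = positive test

Given:
- P(D) = 0.0966 (prevalence)
- P(+|D) = 0.8500 (sensitivity)
- P(-|¬D) = 0.9629 (specificity)
- P(+|¬D) = 0.0371 (false positive rate = 1 - specificity)

Step 1: Find P(+)
P(+) = P(+|D)P(D) + P(+|¬D)P(¬D)
     = 0.8500 × 0.0966 + 0.0371 × 0.9034
     = 0.08211000 + 0.03351614
     = 0.11562614

Step 2: Apply Bayes' theorem for P(D|+)
P(D|+) = P(+|D)P(D) / P(+)
       = 0.08211000 / 0.11562614
       = 0.7101


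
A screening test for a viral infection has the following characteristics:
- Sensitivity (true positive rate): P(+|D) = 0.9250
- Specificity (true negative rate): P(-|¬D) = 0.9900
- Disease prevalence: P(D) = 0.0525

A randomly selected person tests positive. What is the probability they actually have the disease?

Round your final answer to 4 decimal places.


Let D = has disease, + = positive test

Given:
- P(D) = 0.0525 (prevalence)
- P(+|D) = 0.9250 (sensitivity)
- P(-|¬D) = 0.9900 (specificity)
- P(+|¬D) = 0.0100 (false positive rate = 1 - specificity)

Step 1: Find P(+)
P(+) = P(+|D)P(D) + P(+|¬D)P(¬D)
     = 0.9250 × 0.0525 + 0.0100 × 0.9475
     = 0.04856250 + 0.00947500
     = 0.05803750

Step 2: Apply Bayes' theorem for P(D|+)
P(D|+) = P(+|D)P(D) / P(+)
       = 0.04856250 / 0.05803750
       = 0.8367


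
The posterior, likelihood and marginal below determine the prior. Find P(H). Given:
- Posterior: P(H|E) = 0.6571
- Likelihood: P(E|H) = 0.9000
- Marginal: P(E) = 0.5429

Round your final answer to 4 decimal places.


From Bayes' theorem: P(H|E) = P(E|H) × P(H) / P(E)

Rearranging for P(H):
P(H) = P(H|E) × P(E) / P(E|H)
     = 0.6571 × 0.5429 / 0.9000
     = 0.35673959 / 0.9000
     = 0.3964


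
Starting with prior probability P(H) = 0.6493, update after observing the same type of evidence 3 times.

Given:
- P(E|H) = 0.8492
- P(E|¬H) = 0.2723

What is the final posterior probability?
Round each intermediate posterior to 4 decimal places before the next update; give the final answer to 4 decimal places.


Sequential Bayesian updating:

Initial prior: P(H) = 0.6493

Update 1:
  P(E) = 0.8492 × 0.6493 + 0.2723 × 0.3507 = 0.55138556 + 0.09549561 = 0.64688117
  P(H|E) = 0.55138556 / 0.64688117 = 0.8524

Update 2:
  P(E) = 0.8492 × 0.8524 + 0.2723 × 0.1476 = 0.72385808 + 0.04019148 = 0.76404956
  P(H|E) = 0.72385808 / 0.76404956 = 0.9474

Update 3:
  P(E) = 0.8492 × 0.9474 + 0.2723 × 0.0526 = 0.80453208 + 0.01432298 = 0.81885506
  P(H|E) = 0.80453208 / 0.81885506 = 0.9825

Final posterior: 0.9825


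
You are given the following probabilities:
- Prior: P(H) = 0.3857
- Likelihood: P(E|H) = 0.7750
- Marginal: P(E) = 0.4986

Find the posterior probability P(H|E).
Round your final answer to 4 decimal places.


Using Bayes' theorem:

P(H|E) = P(E|H) × P(H) / P(E)
       = 0.7750 × 0.3857 / 0.4986
       = 0.29891750 / 0.4986
       = 0.5995

The evidence strengthens our belief in H.
Prior: 0.3857 → Posterior: 0.5995


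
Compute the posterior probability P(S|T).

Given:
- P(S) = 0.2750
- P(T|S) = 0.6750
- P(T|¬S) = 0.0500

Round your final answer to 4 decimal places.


Bayes' theorem: P(S|T) = P(T|S) × P(S) / P(T)

Step 1: Calculate P(T) using law of total probability
P(T) = P(T|S)P(S) + P(T|¬S)P(¬S)
     = 0.6750 × 0.2750 + 0.0500 × 0.7250
     = 0.18562500 + 0.03625000
     = 0.22187500

Step 2: Apply Bayes' theorem
P(S|T) = P(T|S) × P(S) / P(T)
       = 0.18562500 / 0.22187500
       = 0.8366


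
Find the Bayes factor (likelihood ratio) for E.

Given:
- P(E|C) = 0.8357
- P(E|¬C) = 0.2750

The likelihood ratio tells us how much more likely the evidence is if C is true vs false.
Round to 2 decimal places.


Likelihood Ratio (LR) = P(E|C) / P(E|¬C)

LR = 0.8357 / 0.2750
   = 3.04

The evidence is 3.04 times more likely if C is true than if C is false.
Since LR > 1, the evidence supports C over ¬C.


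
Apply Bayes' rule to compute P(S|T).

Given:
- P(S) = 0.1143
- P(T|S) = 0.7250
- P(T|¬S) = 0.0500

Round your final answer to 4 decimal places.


Bayes' theorem: P(S|T) = P(T|S) × P(S) / P(T)

Step 1: Calculate P(T) using law of total probability
P(T) = P(T|S)P(S) + P(T|¬S)P(¬S)
     = 0.7250 × 0.1143 + 0.0500 × 0.8857
     = 0.08286750 + 0.04428500
     = 0.12715250

Step 2: Apply Bayes' theorem
P(S|T) = P(T|S) × P(S) / P(T)
       = 0.08286750 / 0.12715250
       = 0.6517


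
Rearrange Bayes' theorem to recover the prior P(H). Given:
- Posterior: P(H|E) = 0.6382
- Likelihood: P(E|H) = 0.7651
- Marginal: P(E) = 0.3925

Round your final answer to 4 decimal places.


From Bayes' theorem: P(H|E) = P(E|H) × P(H) / P(E)

Rearranging for P(H):
P(H) = P(H|E) × P(E) / P(E|H)
     = 0.6382 × 0.3925 / 0.7651
     = 0.25049350 / 0.7651
     = 0.3274


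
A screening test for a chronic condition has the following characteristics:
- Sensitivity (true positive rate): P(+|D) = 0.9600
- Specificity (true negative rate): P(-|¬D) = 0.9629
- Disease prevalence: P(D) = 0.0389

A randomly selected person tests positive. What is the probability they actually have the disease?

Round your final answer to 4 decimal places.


Let D = has disease, + = positive test

Given:
- P(D) = 0.0389 (prevalence)
- P(+|D) = 0.9600 (sensitivity)
- P(-|¬D) = 0.9629 (specificity)
- P(+|¬D) = 0.0371 (false positive rate = 1 - specificity)

Step 1: Find P(+)
P(+) = P(+|D)P(D) + P(+|¬D)P(¬D)
     = 0.9600 × 0.0389 + 0.0371 × 0.9611
     = 0.03734400 + 0.03565681
     = 0.07300081

Step 2: Apply Bayes' theorem for P(D|+)
P(D|+) = P(+|D)P(D) / P(+)
       = 0.03734400 / 0.07300081
       = 0.5116


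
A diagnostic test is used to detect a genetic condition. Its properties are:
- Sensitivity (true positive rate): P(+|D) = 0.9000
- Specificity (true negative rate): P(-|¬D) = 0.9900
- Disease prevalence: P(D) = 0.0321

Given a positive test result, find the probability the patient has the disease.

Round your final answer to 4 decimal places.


Let D = has disease, + = positive test

Given:
- P(D) = 0.0321 (prevalence)
- P(+|D) = 0.9000 (sensitivity)
- P(-|¬D) = 0.9900 (specificity)
- P(+|¬D) = 0.0100 (false positive rate = 1 - specificity)

Step 1: Find P(+)
P(+) = P(+|D)P(D) + P(+|¬D)P(¬D)
     = 0.9000 × 0.0321 + 0.0100 × 0.9679
     = 0.02889000 + 0.00967900
     = 0.03856900

Step 2: Apply Bayes' theorem for P(D|+)
P(D|+) = P(+|D)P(D) / P(+)
       = 0.02889000 / 0.03856900
       = 0.7490


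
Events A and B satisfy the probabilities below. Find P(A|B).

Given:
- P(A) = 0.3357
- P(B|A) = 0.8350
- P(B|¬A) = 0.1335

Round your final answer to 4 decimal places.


Bayes' theorem: P(A|B) = P(B|A) × P(A) / P(B)

Step 1: Calculate P(B) using law of total probability
P(B) = P(B|A)P(A) + P(B|¬A)P(¬A)
     = 0.8350 × 0.3357 + 0.1335 × 0.6643
     = 0.28030950 + 0.08868405
     = 0.36899355

Step 2: Apply Bayes' theorem
P(A|B) = P(B|A) × P(A) / P(B)
       = 0.28030950 / 0.36899355
       = 0.7597


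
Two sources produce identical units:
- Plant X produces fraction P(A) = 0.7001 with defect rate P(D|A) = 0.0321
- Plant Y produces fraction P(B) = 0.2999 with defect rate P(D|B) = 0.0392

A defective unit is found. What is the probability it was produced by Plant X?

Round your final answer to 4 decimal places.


Let A = from Plant X, D = defective

Given:
- P(A) = 0.7001, P(B) = 0.2999
- P(D|A) = 0.0321, P(D|B) = 0.0392

Step 1: Find P(D)
P(D) = P(D|A)P(A) + P(D|B)P(B)
     = 0.0321 × 0.7001 + 0.0392 × 0.2999
     = 0.02247321 + 0.01175608
     = 0.03422929

Step 2: Apply Bayes' theorem
P(A|D) = P(D|A)P(A) / P(D)
       = 0.02247321 / 0.03422929
       = 0.6565


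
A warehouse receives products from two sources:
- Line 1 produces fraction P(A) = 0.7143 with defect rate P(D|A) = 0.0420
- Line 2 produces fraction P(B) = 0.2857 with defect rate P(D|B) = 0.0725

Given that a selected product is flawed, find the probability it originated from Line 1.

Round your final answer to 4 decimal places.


Let A = from Line 1, D = flawed

Given:
- P(A) = 0.7143, P(B) = 0.2857
- P(D|A) = 0.0420, P(D|B) = 0.0725

Step 1: Find P(D)
P(D) = P(D|A)P(A) + P(D|B)P(B)
     = 0.0420 × 0.7143 + 0.0725 × 0.2857
     = 0.03000060 + 0.02071325
     = 0.05071385

Step 2: Apply Bayes' theorem
P(A|D) = P(D|A)P(A) / P(D)
       = 0.03000060 / 0.05071385
       = 0.5916


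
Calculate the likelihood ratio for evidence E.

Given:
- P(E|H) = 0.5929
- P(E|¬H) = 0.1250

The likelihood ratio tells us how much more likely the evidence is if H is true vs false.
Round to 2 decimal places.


Likelihood Ratio (LR) = P(E|H) / P(E|¬H)

LR = 0.5929 / 0.1250
   = 4.74

The evidence is 4.74 times more likely if H is true than if H is false.
Since LR > 1, the evidence supports H over ¬H.


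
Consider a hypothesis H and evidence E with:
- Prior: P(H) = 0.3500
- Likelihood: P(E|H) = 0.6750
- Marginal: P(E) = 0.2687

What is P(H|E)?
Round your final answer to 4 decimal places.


Using Bayes' theorem:

P(H|E) = P(E|H) × P(H) / P(E)
       = 0.6750 × 0.3500 / 0.2687
       = 0.23625000 / 0.2687
       = 0.8792

The evidence strengthens our belief in H.
Prior: 0.3500 → Posterior: 0.8792


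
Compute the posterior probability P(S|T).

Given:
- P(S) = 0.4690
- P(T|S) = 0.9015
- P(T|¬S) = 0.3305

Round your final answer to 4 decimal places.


Bayes' theorem: P(S|T) = P(T|S) × P(S) / P(T)

Step 1: Calculate P(T) using law of total probability
P(T) = P(T|S)P(S) + P(T|¬S)P(¬S)
     = 0.9015 × 0.4690 + 0.3305 × 0.5310
     = 0.42280350 + 0.17549550
     = 0.59829900

Step 2: Apply Bayes' theorem
P(S|T) = P(T|S) × P(S) / P(T)
       = 0.42280350 / 0.59829900
       = 0.7067


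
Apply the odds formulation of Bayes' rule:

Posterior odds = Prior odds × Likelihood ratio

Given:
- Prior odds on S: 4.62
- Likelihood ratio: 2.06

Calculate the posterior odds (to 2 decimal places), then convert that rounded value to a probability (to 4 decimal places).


Step 1: Calculate posterior odds
Posterior odds = Prior odds × LR
               = 4.62 × 2.06
               = 9.52

Step 2: Convert to probability
P(S|E) = Posterior odds / (1 + Posterior odds)
       = 9.52 / (1 + 9.52)
       = 9.52 / 10.52
       = 0.9049

The evidence increased P(S) from 0.8221 to 0.9049.


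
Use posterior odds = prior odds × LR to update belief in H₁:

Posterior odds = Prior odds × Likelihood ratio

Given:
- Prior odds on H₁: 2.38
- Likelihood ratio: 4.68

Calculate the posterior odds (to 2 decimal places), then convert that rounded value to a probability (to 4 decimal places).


Step 1: Calculate posterior odds
Posterior odds = Prior odds × LR
               = 2.38 × 4.68
               = 11.14

Step 2: Convert to probability
P(H₁|E) = Posterior odds / (1 + Posterior odds)
       = 11.14 / (1 + 11.14)
       = 11.14 / 12.14
       = 0.9176

The evidence increased P(H₁) from 0.7041 to 0.9176.


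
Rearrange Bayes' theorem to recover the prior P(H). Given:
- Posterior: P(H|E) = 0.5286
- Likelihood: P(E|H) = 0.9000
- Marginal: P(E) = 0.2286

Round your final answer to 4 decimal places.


From Bayes' theorem: P(H|E) = P(E|H) × P(H) / P(E)

Rearranging for P(H):
P(H) = P(H|E) × P(E) / P(E|H)
     = 0.5286 × 0.2286 / 0.9000
     = 0.12083796 / 0.9000
     = 0.1343


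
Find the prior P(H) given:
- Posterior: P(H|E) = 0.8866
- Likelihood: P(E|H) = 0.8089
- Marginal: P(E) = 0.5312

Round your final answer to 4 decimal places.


From Bayes' theorem: P(H|E) = P(E|H) × P(H) / P(E)

Rearranging for P(H):
P(H) = P(H|E) × P(E) / P(E|H)
     = 0.8866 × 0.5312 / 0.8089
     = 0.47096192 / 0.8089
     = 0.5822


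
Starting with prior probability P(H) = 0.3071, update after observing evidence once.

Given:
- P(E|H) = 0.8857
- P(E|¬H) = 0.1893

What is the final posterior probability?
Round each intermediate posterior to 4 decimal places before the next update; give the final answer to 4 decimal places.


Sequential Bayesian updating:

Initial prior: P(H) = 0.3071

Update 1:
  P(E) = 0.8857 × 0.3071 + 0.1893 × 0.6929 = 0.27199847 + 0.13116597 = 0.40316444
  P(H|E) = 0.27199847 / 0.40316444 = 0.6747

Final posterior: 0.6747


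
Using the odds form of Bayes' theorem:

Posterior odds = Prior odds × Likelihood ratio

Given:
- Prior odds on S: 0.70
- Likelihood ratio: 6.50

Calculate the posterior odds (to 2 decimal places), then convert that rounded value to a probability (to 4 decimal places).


Step 1: Calculate posterior odds
Posterior odds = Prior odds × LR
               = 0.70 × 6.50
               = 4.55

Step 2: Convert to probability
P(S|E) = Posterior odds / (1 + Posterior odds)
       = 4.55 / (1 + 4.55)
       = 4.55 / 5.55
       = 0.8198

The evidence increased P(S) from 0.4118 to 0.8198.


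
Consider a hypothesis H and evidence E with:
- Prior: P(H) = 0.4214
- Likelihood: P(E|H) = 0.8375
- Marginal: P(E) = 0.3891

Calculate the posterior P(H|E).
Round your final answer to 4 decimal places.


Using Bayes' theorem:

P(H|E) = P(E|H) × P(H) / P(E)
       = 0.8375 × 0.4214 / 0.3891
       = 0.35292250 / 0.3891
       = 0.9070

The evidence strengthens our belief in H.
Prior: 0.4214 → Posterior: 0.9070


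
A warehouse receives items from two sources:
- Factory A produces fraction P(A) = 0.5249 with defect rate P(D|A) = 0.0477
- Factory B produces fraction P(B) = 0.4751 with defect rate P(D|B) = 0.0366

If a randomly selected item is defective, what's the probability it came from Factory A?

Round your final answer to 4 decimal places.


Let A = from Factory A, D = defective

Given:
- P(A) = 0.5249, P(B) = 0.4751
- P(D|A) = 0.0477, P(D|B) = 0.0366

Step 1: Find P(D)
P(D) = P(D|A)P(A) + P(D|B)P(B)
     = 0.0477 × 0.5249 + 0.0366 × 0.4751
     = 0.02503773 + 0.01738866
     = 0.04242639

Step 2: Apply Bayes' theorem
P(A|D) = P(D|A)P(A) / P(D)
       = 0.02503773 / 0.04242639
       = 0.5901


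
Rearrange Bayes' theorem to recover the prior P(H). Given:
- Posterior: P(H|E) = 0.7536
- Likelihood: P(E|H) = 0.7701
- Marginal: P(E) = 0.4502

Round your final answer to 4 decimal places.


From Bayes' theorem: P(H|E) = P(E|H) × P(H) / P(E)

Rearranging for P(H):
P(H) = P(H|E) × P(E) / P(E|H)
     = 0.7536 × 0.4502 / 0.7701
     = 0.33927072 / 0.7701
     = 0.4406


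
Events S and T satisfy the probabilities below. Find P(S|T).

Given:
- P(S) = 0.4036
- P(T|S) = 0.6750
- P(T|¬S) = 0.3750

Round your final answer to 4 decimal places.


Bayes' theorem: P(S|T) = P(T|S) × P(S) / P(T)

Step 1: Calculate P(T) using law of total probability
P(T) = P(T|S)P(S) + P(T|¬S)P(¬S)
     = 0.6750 × 0.4036 + 0.3750 × 0.5964
     = 0.27243000 + 0.22365000
     = 0.49608000

Step 2: Apply Bayes' theorem
P(S|T) = P(T|S) × P(S) / P(T)
       = 0.27243000 / 0.49608000
       = 0.5492


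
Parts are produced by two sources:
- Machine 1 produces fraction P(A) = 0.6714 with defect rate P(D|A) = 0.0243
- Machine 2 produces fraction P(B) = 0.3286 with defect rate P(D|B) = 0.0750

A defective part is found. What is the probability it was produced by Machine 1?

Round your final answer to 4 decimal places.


Let A = from Machine 1, D = defective

Given:
- P(A) = 0.6714, P(B) = 0.3286
- P(D|A) = 0.0243, P(D|B) = 0.0750

Step 1: Find P(D)
P(D) = P(D|A)P(A) + P(D|B)P(B)
     = 0.0243 × 0.6714 + 0.0750 × 0.3286
     = 0.01631502 + 0.02464500
     = 0.04096002

Step 2: Apply Bayes' theorem
P(A|D) = P(D|A)P(A) / P(D)
       = 0.01631502 / 0.04096002
       = 0.3983


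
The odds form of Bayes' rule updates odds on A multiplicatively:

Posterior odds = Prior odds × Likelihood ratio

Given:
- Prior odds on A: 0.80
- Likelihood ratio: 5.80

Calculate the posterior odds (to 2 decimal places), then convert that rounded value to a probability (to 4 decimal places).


Step 1: Calculate posterior odds
Posterior odds = Prior odds × LR
               = 0.80 × 5.80
               = 4.64

Step 2: Convert to probability
P(A|E) = Posterior odds / (1 + Posterior odds)
       = 4.64 / (1 + 4.64)
       = 4.64 / 5.64
       = 0.8227

The evidence increased P(A) from 0.4444 to 0.8227.


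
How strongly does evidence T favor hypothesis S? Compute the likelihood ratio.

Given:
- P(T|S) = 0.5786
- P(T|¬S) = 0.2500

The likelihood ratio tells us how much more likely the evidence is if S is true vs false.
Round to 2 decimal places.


Likelihood Ratio (LR) = P(T|S) / P(T|¬S)

LR = 0.5786 / 0.2500
   = 2.31

The evidence is 2.31 times more likely if S is true than if S is false.
LR > 1, so observing T raises the odds in favor of S.


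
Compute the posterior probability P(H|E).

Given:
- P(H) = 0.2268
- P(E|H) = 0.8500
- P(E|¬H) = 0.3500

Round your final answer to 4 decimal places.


Bayes' theorem: P(H|E) = P(E|H) × P(H) / P(E)

Step 1: Calculate P(E) using law of total probability
P(E) = P(E|H)P(H) + P(E|¬H)P(¬H)
     = 0.8500 × 0.2268 + 0.3500 × 0.7732
     = 0.19278000 + 0.27062000
     = 0.46340000

Step 2: Apply Bayes' theorem
P(H|E) = P(E|H) × P(H) / P(E)
       = 0.19278000 / 0.46340000
       = 0.4160


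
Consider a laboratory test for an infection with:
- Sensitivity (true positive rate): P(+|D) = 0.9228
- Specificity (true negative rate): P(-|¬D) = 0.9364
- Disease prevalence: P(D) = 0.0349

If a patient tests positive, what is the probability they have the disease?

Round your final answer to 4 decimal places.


Let D = has disease, + = positive test

Given:
- P(D) = 0.0349 (prevalence)
- P(+|D) = 0.9228 (sensitivity)
- P(-|¬D) = 0.9364 (specificity)
- P(+|¬D) = 0.0636 (false positive rate = 1 - specificity)

Step 1: Find P(+)
P(+) = P(+|D)P(D) + P(+|¬D)P(¬D)
     = 0.9228 × 0.0349 + 0.0636 × 0.9651
     = 0.03220572 + 0.06138036
     = 0.09358608

Step 2: Apply Bayes' theorem for P(D|+)
P(D|+) = P(+|D)P(D) / P(+)
       = 0.03220572 / 0.09358608
       = 0.3441


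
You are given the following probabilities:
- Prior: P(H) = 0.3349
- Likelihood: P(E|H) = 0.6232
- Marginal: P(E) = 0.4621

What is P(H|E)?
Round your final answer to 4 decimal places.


Using Bayes' theorem:

P(H|E) = P(E|H) × P(H) / P(E)
       = 0.6232 × 0.3349 / 0.4621
       = 0.20870968 / 0.4621
       = 0.4517

The evidence strengthens our belief in H.
Prior: 0.3349 → Posterior: 0.4517


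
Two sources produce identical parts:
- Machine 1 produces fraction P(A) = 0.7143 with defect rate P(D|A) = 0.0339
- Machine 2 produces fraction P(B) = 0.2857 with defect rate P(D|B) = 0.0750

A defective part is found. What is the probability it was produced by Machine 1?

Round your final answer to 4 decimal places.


Let A = from Machine 1, D = defective

Given:
- P(A) = 0.7143, P(B) = 0.2857
- P(D|A) = 0.0339, P(D|B) = 0.0750

Step 1: Find P(D)
P(D) = P(D|A)P(A) + P(D|B)P(B)
     = 0.0339 × 0.7143 + 0.0750 × 0.2857
     = 0.02421477 + 0.02142750
     = 0.04564227

Step 2: Apply Bayes' theorem
P(A|D) = P(D|A)P(A) / P(D)
       = 0.02421477 / 0.04564227
       = 0.5305


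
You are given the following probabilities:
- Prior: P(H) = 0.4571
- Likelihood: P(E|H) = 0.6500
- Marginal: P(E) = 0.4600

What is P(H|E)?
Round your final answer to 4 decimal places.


Using Bayes' theorem:

P(H|E) = P(E|H) × P(H) / P(E)
       = 0.6500 × 0.4571 / 0.4600
       = 0.29711500 / 0.4600
       = 0.6459

The evidence strengthens our belief in H.
Prior: 0.4571 → Posterior: 0.6459


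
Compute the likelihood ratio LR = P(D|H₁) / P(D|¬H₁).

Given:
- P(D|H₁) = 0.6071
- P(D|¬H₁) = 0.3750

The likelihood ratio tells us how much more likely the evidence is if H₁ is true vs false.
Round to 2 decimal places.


Likelihood Ratio (LR) = P(D|H₁) / P(D|¬H₁)

LR = 0.6071 / 0.3750
   = 1.62

The evidence is 1.62 times more likely if H₁ is true than if H₁ is false.
LR > 1, so observing D raises the odds in favor of H₁.


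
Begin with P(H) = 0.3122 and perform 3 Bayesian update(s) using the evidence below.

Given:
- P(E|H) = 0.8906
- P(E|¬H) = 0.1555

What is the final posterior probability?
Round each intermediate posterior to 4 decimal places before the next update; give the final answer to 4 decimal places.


Sequential Bayesian updating:

Initial prior: P(H) = 0.3122

Update 1:
  P(E) = 0.8906 × 0.3122 + 0.1555 × 0.6878 = 0.27804532 + 0.10695290 = 0.38499822
  P(H|E) = 0.27804532 / 0.38499822 = 0.7222

Update 2:
  P(E) = 0.8906 × 0.7222 + 0.1555 × 0.2778 = 0.64319132 + 0.04319790 = 0.68638922
  P(H|E) = 0.64319132 / 0.68638922 = 0.9371

Update 3:
  P(E) = 0.8906 × 0.9371 + 0.1555 × 0.0629 = 0.83458126 + 0.00978095 = 0.84436221
  P(H|E) = 0.83458126 / 0.84436221 = 0.9884

Final posterior: 0.9884


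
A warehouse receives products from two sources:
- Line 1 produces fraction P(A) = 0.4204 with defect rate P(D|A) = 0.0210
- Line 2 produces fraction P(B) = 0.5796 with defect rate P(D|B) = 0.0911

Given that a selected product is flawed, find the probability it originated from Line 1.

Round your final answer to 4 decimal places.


Let A = from Line 1, D = flawed

Given:
- P(A) = 0.4204, P(B) = 0.5796
- P(D|A) = 0.0210, P(D|B) = 0.0911

Step 1: Find P(D)
P(D) = P(D|A)P(A) + P(D|B)P(B)
     = 0.0210 × 0.4204 + 0.0911 × 0.5796
     = 0.00882840 + 0.05280156
     = 0.06162996

Step 2: Apply Bayes' theorem
P(A|D) = P(D|A)P(A) / P(D)
       = 0.00882840 / 0.06162996
       = 0.1432


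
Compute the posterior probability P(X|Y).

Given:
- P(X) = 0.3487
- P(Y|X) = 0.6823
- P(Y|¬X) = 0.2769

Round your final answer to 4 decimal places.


Bayes' theorem: P(X|Y) = P(Y|X) × P(X) / P(Y)

Step 1: Calculate P(Y) using law of total probability
P(Y) = P(Y|X)P(X) + P(Y|¬X)P(¬X)
     = 0.6823 × 0.3487 + 0.2769 × 0.6513
     = 0.23791801 + 0.18034497
     = 0.41826298

Step 2: Apply Bayes' theorem
P(X|Y) = P(Y|X) × P(X) / P(Y)
       = 0.23791801 / 0.41826298
       = 0.5688


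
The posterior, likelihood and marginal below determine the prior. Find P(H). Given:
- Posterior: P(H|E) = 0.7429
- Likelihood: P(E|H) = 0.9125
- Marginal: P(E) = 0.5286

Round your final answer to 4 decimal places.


From Bayes' theorem: P(H|E) = P(E|H) × P(H) / P(E)

Rearranging for P(H):
P(H) = P(H|E) × P(E) / P(E|H)
     = 0.7429 × 0.5286 / 0.9125
     = 0.39269694 / 0.9125
     = 0.4304


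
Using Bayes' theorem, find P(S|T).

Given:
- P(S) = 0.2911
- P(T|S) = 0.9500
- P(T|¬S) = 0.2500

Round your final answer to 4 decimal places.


Bayes' theorem: P(S|T) = P(T|S) × P(S) / P(T)

Step 1: Calculate P(T) using law of total probability
P(T) = P(T|S)P(S) + P(T|¬S)P(¬S)
     = 0.9500 × 0.2911 + 0.2500 × 0.7089
     = 0.27654500 + 0.17722500
     = 0.45377000

Step 2: Apply Bayes' theorem
P(S|T) = P(T|S) × P(S) / P(T)
       = 0.27654500 / 0.45377000
       = 0.6094


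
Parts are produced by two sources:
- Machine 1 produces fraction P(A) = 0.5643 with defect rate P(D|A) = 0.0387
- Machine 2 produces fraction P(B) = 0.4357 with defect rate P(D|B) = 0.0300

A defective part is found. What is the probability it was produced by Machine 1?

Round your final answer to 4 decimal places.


Let A = from Machine 1, D = defective

Given:
- P(A) = 0.5643, P(B) = 0.4357
- P(D|A) = 0.0387, P(D|B) = 0.0300

Step 1: Find P(D)
P(D) = P(D|A)P(A) + P(D|B)P(B)
     = 0.0387 × 0.5643 + 0.0300 × 0.4357
     = 0.02183841 + 0.01307100
     = 0.03490941

Step 2: Apply Bayes' theorem
P(A|D) = P(D|A)P(A) / P(D)
       = 0.02183841 / 0.03490941
       = 0.6256


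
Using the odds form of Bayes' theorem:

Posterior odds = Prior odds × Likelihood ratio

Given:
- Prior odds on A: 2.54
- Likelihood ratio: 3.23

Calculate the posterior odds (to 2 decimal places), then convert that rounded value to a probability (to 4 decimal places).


Step 1: Calculate posterior odds
Posterior odds = Prior odds × LR
               = 2.54 × 3.23
               = 8.20

Step 2: Convert to probability
P(A|E) = Posterior odds / (1 + Posterior odds)
       = 8.20 / (1 + 8.20)
       = 8.20 / 9.20
       = 0.8913

The evidence increased P(A) from 0.7175 to 0.8913.


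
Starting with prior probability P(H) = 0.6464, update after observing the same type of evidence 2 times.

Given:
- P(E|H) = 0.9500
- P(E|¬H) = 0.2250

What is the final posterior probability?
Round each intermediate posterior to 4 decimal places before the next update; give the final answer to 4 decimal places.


Sequential Bayesian updating:

Initial prior: P(H) = 0.6464

Update 1:
  P(E) = 0.9500 × 0.6464 + 0.2250 × 0.3536 = 0.61408000 + 0.07956000 = 0.69364000
  P(H|E) = 0.61408000 / 0.69364000 = 0.8853

Update 2:
  P(E) = 0.9500 × 0.8853 + 0.2250 × 0.1147 = 0.84103500 + 0.02580750 = 0.86684250
  P(H|E) = 0.84103500 / 0.86684250 = 0.9702

Final posterior: 0.9702
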